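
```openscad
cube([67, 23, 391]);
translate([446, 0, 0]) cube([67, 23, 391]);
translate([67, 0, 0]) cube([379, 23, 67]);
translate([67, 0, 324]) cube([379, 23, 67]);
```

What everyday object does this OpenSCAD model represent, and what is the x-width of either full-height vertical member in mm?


A picture frame. The border width is 67 mm.

Four thin pieces enclosing a rectangular opening — a picture frame. The two full-height stiles are 391 mm tall; the top rail sits at z = 324 and is 67 mm tall, so the border above the opening is 391 − 324 = 67 mm, matching the stile x-width.


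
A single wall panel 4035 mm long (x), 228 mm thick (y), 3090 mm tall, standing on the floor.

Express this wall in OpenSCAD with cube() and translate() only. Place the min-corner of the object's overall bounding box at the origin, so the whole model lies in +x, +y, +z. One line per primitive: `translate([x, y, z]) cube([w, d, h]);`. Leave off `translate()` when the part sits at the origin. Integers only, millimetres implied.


cube([4035, 228, 3090]);


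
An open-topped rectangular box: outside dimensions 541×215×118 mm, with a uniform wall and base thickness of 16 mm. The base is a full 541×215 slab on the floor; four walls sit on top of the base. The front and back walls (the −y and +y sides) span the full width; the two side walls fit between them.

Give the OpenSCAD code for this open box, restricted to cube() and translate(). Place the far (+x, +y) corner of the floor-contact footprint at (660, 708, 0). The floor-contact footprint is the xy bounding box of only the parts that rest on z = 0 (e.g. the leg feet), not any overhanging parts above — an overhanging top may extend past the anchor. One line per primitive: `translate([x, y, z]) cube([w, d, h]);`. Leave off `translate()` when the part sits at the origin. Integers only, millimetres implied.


translate([119, 493, 0]) cube([541, 215, 16]);
translate([119, 493, 16]) cube([541, 16, 102]);
translate([119, 692, 16]) cube([541, 16, 102]);
translate([119, 509, 16]) cube([16, 183, 102]);
translate([644, 509, 16]) cube([16, 183, 102]);


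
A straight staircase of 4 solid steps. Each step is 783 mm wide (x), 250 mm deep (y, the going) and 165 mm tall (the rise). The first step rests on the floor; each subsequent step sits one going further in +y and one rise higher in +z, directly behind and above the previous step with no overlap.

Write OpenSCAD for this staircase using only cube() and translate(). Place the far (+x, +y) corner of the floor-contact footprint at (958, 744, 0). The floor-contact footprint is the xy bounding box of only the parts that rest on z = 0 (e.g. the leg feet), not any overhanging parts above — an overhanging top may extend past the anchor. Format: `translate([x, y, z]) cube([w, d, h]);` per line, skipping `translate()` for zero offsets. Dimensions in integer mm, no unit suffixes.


translate([175, 494, 0]) cube([783, 250, 165]);
translate([175, 744, 165]) cube([783, 250, 165]);
translate([175, 994, 330]) cube([783, 250, 165]);
translate([175, 1244, 495]) cube([783, 250, 165]);


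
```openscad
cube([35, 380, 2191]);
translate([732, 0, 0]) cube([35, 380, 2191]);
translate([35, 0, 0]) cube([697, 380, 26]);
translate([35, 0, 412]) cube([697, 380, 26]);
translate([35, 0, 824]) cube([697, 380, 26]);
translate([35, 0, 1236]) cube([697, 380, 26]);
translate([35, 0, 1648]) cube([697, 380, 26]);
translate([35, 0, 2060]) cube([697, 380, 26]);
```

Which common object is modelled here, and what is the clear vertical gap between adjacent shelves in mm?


A bookshelf. The clear shelf gap is 386 mm.

Two tall side panels with 6 horizontal boards between them — a bookshelf. The first two shelf undersides are at z = 0 and z = 412; with shelf thickness 26, the clear gap is 412 − 0 − 26 = 386 mm.


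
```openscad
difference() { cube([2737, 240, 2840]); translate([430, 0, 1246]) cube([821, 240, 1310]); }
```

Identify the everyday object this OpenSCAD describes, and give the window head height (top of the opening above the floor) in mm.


A wall with a window opening. The window head height is 2556 mm.

A wall with a rectangular opening subtracted — a window. Sill at z = 1246, opening 1310 mm tall, so the head is at 1246 + 1310 = 2556 mm.


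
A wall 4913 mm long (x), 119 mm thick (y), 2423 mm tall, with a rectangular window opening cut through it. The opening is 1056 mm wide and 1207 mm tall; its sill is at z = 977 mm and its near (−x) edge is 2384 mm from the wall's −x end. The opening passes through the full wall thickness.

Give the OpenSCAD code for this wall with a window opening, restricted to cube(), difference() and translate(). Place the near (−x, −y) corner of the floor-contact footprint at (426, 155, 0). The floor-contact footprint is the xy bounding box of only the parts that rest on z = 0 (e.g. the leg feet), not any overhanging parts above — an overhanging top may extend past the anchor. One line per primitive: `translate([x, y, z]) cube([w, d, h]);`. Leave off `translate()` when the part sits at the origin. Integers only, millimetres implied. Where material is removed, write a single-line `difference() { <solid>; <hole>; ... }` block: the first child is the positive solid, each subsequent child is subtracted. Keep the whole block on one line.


difference() { translate([426, 155, 0]) cube([4913, 119, 2423]); translate([2810, 155, 977]) cube([1056, 119, 1207]); }


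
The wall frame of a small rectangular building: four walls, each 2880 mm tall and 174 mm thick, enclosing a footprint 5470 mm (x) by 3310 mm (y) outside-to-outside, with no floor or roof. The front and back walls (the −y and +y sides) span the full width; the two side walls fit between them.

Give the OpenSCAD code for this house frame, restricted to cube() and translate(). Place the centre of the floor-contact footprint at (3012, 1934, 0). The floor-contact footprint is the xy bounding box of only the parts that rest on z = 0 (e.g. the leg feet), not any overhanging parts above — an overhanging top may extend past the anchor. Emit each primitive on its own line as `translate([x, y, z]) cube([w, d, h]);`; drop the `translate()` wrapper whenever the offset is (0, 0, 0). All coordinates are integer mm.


translate([277, 279, 0]) cube([5470, 174, 2880]);
translate([277, 3415, 0]) cube([5470, 174, 2880]);
translate([277, 453, 0]) cube([174, 2962, 2880]);
translate([5573, 453, 0]) cube([174, 2962, 2880]);


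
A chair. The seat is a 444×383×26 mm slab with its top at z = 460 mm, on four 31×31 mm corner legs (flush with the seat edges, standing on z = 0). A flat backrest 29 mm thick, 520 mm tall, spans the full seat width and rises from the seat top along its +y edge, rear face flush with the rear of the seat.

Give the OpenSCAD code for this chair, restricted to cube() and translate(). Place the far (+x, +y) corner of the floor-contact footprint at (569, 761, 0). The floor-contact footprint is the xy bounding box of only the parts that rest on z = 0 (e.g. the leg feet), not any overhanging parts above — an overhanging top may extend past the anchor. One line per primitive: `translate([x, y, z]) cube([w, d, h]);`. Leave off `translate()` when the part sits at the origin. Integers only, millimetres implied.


translate([125, 378, 434]) cube([444, 383, 26]);
translate([125, 378, 0]) cube([31, 31, 434]);
translate([538, 378, 0]) cube([31, 31, 434]);
translate([125, 730, 0]) cube([31, 31, 434]);
translate([538, 730, 0]) cube([31, 31, 434]);
translate([125, 732, 460]) cube([444, 29, 520]);


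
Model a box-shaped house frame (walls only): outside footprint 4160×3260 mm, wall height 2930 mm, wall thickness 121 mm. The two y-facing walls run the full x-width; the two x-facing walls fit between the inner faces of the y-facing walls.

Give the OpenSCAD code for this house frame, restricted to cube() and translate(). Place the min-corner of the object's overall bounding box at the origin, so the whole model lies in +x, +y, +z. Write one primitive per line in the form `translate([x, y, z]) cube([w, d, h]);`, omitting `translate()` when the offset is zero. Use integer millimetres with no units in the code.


cube([4160, 121, 2930]);
translate([0, 3139, 0]) cube([4160, 121, 2930]);
translate([0, 121, 0]) cube([121, 3018, 2930]);
translate([4039, 121, 0]) cube([121, 3018, 2930]);


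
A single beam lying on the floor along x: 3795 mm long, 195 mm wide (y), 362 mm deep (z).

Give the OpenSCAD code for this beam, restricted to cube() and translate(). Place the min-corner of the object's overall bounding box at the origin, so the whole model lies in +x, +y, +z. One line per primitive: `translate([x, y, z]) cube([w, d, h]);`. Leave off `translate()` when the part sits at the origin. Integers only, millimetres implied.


cube([3795, 195, 362]);


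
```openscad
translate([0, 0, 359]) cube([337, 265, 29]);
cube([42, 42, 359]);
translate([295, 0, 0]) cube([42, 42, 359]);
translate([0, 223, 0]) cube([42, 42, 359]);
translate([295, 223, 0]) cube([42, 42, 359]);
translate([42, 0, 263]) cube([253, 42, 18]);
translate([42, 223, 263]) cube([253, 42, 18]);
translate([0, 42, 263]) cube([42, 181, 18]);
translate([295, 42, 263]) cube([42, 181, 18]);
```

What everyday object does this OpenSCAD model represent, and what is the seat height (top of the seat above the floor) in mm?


A stool. The seat height is 388 mm.

A 337×265×29 slab at z = 359 on four corner posts — a stool. The seat top is 359 + 29 = 388 mm.


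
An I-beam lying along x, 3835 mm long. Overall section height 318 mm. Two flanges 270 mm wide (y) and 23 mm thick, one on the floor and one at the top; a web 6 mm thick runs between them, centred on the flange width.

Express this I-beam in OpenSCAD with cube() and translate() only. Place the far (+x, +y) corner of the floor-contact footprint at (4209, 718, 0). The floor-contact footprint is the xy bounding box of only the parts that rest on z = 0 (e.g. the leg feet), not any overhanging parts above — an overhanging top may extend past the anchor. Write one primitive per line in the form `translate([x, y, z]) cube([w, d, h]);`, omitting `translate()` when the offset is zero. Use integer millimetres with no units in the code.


translate([374, 448, 0]) cube([3835, 270, 23]);
translate([374, 580, 23]) cube([3835, 6, 272]);
translate([374, 448, 295]) cube([3835, 270, 23]);


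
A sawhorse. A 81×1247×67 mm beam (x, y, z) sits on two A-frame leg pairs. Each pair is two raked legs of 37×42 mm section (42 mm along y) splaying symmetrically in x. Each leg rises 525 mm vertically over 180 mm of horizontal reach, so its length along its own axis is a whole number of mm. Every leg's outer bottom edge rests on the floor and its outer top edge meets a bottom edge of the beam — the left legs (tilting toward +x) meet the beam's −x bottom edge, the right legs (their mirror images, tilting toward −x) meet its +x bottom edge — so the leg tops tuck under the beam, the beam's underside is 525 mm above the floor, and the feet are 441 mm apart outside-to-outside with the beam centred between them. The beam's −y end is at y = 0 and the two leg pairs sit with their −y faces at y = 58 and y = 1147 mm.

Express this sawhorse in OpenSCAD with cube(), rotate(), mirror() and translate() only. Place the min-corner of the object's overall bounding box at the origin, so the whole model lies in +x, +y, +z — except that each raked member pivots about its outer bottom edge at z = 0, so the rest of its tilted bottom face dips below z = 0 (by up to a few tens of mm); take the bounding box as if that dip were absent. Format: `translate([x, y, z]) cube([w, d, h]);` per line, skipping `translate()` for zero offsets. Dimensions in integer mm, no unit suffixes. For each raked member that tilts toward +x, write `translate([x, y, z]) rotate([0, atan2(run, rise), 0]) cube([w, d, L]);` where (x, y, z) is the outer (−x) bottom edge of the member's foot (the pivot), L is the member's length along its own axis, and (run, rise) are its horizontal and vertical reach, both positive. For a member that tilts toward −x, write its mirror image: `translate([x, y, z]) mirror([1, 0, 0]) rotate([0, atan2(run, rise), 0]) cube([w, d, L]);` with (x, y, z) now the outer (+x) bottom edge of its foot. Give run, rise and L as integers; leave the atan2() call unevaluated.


translate([180, 0, 525]) cube([81, 1247, 67]);
translate([0, 58, 0]) rotate([0, atan2(180, 525), 0]) cube([37, 42, 555]);
translate([441, 58, 0]) mirror([1, 0, 0]) rotate([0, atan2(180, 525), 0]) cube([37, 42, 555]);
translate([0, 1147, 0]) rotate([0, atan2(180, 525), 0]) cube([37, 42, 555]);
translate([441, 1147, 0]) mirror([1, 0, 0]) rotate([0, atan2(180, 525), 0]) cube([37, 42, 555]);


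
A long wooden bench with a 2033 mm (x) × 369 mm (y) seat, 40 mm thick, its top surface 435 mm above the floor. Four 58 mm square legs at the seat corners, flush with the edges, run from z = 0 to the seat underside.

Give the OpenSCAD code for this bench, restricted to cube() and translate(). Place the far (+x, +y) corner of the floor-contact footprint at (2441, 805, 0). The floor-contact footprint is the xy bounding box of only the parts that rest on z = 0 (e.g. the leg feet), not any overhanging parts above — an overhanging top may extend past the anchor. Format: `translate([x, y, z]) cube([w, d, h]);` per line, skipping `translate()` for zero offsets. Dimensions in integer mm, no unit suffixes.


translate([408, 436, 395]) cube([2033, 369, 40]);
translate([408, 436, 0]) cube([58, 58, 395]);
translate([408, 747, 0]) cube([58, 58, 395]);
translate([2383, 436, 0]) cube([58, 58, 395]);
translate([2383, 747, 0]) cube([58, 58, 395]);


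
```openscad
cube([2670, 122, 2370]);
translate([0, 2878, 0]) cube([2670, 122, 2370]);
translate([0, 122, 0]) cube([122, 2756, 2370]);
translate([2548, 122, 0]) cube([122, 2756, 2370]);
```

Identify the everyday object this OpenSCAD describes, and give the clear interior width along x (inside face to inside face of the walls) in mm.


A house (or room) frame. The interior width is 2426 mm.

Four 2370 mm walls enclosing a rectangle with no floor or roof — a room or house frame. Outside width is 2670 mm and wall thickness is 122 mm, so the interior width is 2670 − 2 × 122 = 2426 mm.


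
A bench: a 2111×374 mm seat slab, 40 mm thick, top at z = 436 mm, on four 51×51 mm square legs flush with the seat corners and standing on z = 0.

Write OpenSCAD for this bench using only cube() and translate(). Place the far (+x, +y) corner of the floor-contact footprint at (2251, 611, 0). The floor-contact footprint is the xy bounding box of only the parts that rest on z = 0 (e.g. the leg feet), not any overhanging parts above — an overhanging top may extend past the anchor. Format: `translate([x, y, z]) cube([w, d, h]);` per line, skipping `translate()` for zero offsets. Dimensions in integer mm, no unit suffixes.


translate([140, 237, 396]) cube([2111, 374, 40]);
translate([140, 237, 0]) cube([51, 51, 396]);
translate([140, 560, 0]) cube([51, 51, 396]);
translate([2200, 237, 0]) cube([51, 51, 396]);
translate([2200, 560, 0]) cube([51, 51, 396]);


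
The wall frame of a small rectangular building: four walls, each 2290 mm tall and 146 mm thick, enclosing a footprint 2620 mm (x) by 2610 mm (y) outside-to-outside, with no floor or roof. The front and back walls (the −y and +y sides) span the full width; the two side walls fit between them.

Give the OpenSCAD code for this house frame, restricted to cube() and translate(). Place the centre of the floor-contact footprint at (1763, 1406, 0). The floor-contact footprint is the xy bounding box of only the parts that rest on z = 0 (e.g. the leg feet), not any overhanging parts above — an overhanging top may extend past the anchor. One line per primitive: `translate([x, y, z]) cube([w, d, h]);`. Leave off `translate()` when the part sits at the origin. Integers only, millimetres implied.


translate([453, 101, 0]) cube([2620, 146, 2290]);
translate([453, 2565, 0]) cube([2620, 146, 2290]);
translate([453, 247, 0]) cube([146, 2318, 2290]);
translate([2927, 247, 0]) cube([146, 2318, 2290]);


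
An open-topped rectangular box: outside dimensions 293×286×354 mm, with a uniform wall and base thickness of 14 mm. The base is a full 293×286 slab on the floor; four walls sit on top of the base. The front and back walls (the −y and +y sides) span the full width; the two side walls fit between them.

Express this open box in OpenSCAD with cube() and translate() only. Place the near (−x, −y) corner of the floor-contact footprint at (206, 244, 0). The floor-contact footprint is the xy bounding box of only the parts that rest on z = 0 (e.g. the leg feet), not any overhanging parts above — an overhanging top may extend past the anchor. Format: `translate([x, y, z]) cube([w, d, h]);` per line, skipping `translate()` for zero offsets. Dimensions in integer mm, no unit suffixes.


translate([206, 244, 0]) cube([293, 286, 14]);
translate([206, 244, 14]) cube([293, 14, 340]);
translate([206, 516, 14]) cube([293, 14, 340]);
translate([206, 258, 14]) cube([14, 258, 340]);
translate([485, 258, 14]) cube([14, 258, 340]);


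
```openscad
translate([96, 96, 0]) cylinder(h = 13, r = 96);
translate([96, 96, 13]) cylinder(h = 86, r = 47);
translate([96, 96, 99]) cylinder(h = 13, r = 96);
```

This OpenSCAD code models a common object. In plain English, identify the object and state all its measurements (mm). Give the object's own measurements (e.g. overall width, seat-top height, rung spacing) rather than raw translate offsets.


A spool: two coaxial disc flanges of radius 96 mm and thickness 13 mm, joined by a core cylinder of radius 47 mm and height 86 mm. The lower flange rests on z = 0 and the three cylinders share a vertical axis.


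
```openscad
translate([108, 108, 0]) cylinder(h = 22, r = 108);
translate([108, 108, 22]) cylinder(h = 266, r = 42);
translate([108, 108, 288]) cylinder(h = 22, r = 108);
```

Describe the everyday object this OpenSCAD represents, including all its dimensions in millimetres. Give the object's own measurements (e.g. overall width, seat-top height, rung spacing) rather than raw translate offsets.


A spool: two coaxial disc flanges of radius 108 mm and thickness 22 mm, joined by a core cylinder of radius 42 mm and height 266 mm. The lower flange rests on z = 0 and the three cylinders share a vertical axis.


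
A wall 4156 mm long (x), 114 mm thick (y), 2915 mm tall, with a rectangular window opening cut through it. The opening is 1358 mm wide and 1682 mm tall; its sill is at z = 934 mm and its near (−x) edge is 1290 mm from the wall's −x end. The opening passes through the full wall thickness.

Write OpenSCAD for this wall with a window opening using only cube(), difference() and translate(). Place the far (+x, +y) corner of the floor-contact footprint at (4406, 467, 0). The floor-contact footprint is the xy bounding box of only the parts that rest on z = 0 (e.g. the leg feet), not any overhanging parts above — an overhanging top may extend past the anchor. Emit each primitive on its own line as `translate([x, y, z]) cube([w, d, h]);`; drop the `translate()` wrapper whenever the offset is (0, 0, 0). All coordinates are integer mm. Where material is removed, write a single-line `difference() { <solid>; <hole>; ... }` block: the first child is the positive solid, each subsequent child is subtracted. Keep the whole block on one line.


difference() { translate([250, 353, 0]) cube([4156, 114, 2915]); translate([1540, 353, 934]) cube([1358, 114, 1682]); }


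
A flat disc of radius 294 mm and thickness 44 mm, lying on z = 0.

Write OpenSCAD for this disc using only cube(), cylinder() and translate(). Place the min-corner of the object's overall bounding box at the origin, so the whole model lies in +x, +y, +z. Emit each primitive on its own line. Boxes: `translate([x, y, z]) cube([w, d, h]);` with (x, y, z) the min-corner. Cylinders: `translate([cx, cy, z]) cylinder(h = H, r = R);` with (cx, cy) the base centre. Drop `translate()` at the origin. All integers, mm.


translate([294, 294, 0]) cylinder(h = 44, r = 294);


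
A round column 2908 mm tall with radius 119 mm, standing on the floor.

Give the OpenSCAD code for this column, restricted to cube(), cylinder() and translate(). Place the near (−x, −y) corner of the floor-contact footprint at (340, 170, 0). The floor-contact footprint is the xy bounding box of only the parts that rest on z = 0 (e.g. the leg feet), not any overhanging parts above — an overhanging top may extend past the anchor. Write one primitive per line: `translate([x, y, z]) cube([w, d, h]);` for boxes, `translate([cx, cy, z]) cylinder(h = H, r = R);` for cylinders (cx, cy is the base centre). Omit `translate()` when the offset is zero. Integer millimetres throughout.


translate([459, 289, 0]) cylinder(h = 2908, r = 119);


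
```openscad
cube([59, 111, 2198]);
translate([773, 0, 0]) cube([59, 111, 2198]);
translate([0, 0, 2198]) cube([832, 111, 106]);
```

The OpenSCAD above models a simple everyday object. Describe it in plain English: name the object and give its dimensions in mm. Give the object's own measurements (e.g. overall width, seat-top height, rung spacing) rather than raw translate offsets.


A door frame. The clear opening is 714 mm wide and 2198 mm high. Two 59 mm wide jambs, 111 mm deep, stand either side of the opening from the floor to the top of the opening. A 106 mm thick head sits across the top of both jambs, spanning the full outside width of the frame.


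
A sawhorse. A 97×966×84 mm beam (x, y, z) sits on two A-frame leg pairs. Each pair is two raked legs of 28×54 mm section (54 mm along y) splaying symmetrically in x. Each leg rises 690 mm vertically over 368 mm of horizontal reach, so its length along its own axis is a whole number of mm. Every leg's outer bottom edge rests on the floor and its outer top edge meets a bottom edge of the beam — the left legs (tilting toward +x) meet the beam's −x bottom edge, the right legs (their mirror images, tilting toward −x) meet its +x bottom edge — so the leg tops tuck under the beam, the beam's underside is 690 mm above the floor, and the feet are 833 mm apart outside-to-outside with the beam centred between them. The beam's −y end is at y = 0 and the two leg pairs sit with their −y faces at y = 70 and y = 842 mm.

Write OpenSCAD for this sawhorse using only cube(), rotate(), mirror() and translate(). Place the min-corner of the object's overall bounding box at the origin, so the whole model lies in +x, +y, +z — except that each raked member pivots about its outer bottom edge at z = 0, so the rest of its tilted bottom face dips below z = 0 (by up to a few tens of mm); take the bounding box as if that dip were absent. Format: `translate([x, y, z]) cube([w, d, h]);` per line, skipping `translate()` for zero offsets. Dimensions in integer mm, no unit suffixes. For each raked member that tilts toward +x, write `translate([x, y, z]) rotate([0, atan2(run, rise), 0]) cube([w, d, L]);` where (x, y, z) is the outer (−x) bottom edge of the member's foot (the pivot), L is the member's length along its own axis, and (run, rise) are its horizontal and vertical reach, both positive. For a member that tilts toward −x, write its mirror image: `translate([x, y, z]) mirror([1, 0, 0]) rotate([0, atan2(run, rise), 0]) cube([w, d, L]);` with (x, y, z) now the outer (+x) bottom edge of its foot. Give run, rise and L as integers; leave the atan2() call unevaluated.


// leg length = √(368² + 690²) = 782
// right-leg outer foot x = 2·368 + 97 = 833
// beam min-corner = (368, 0, 690)
translate([368, 0, 690]) cube([97, 966, 84]);
translate([0, 70, 0]) rotate([0, atan2(368, 690), 0]) cube([28, 54, 782]);
translate([833, 70, 0]) mirror([1, 0, 0]) rotate([0, atan2(368, 690), 0]) cube([28, 54, 782]);
translate([0, 842, 0]) rotate([0, atan2(368, 690), 0]) cube([28, 54, 782]);
translate([833, 842, 0]) mirror([1, 0, 0]) rotate([0, atan2(368, 690), 0]) cube([28, 54, 782]);


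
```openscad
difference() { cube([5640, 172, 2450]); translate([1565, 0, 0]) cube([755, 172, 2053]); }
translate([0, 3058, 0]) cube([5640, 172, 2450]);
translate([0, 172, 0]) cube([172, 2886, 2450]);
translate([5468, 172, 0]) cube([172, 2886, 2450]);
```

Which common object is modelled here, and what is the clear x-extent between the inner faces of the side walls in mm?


A single room. The interior width is 5296 mm.

Four walls enclosing a rectangle with a door in the front wall — a room. Outside width 5640 minus two 172 mm walls gives 5296 mm.


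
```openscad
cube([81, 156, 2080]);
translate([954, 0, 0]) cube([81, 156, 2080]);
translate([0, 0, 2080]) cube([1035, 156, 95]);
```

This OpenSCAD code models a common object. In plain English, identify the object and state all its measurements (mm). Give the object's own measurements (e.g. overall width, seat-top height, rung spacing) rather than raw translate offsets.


A door frame. The clear opening is 873 mm wide and 2080 mm high. Two 81 mm wide jambs, 156 mm deep, stand either side of the opening from the floor to the top of the opening. A 95 mm thick head sits across the top of both jambs, spanning the full outside width of the frame.


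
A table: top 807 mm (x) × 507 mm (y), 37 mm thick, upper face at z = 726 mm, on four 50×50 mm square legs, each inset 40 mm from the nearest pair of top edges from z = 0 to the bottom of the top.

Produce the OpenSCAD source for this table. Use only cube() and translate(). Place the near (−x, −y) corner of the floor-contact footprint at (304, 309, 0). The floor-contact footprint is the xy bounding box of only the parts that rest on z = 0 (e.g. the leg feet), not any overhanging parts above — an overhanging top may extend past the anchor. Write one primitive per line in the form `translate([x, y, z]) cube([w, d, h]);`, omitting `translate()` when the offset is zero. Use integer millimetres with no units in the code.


translate([264, 269, 689]) cube([807, 507, 37]);
translate([304, 309, 0]) cube([50, 50, 689]);
translate([981, 309, 0]) cube([50, 50, 689]);
translate([304, 686, 0]) cube([50, 50, 689]);
translate([981, 686, 0]) cube([50, 50, 689]);


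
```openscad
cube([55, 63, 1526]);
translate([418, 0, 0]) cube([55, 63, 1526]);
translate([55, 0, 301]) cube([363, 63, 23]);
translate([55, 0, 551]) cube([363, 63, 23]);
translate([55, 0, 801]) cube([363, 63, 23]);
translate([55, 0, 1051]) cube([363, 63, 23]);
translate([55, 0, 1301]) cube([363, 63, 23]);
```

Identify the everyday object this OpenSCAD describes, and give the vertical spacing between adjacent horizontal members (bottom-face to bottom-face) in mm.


A ladder. The rung spacing is 250 mm.

Two tall 55×63 posts with 5 short bars between them — a ladder. Adjacent rungs sit at z = 301 and z = 551, so the spacing is 551 − 301 = 250 mm.


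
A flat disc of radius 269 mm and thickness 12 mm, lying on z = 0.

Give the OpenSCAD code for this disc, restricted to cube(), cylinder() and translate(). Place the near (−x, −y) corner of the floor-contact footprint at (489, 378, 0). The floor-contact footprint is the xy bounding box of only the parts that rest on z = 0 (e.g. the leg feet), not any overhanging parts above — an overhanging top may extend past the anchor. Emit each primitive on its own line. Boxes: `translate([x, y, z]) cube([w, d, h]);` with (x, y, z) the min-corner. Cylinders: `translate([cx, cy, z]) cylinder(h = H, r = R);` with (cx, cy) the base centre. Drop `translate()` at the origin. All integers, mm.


translate([758, 647, 0]) cylinder(h = 12, r = 269);


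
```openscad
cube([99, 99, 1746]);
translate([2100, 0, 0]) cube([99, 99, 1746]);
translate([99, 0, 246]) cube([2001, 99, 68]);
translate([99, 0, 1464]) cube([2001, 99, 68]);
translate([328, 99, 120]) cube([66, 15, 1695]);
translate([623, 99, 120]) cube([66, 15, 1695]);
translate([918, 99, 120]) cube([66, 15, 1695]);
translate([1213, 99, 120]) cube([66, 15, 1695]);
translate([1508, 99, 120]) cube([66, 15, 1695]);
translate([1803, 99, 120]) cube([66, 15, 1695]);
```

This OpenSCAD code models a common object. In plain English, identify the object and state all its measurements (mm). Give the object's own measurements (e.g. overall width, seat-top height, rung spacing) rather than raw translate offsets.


A fence section. Two 99×99 mm posts, 1746 mm tall, stand on the floor with a clear span of 2001 mm between their inner faces. Two horizontal rails of 99×68 mm section span the gap between the posts with their undersides at z = 246 mm and z = 1464 mm, flush with the posts' −y face. 6 pickets, each 66 mm wide, 15 mm thick and 1695 mm tall, are fixed to the +y face of the rails with their bottoms at z = 120 mm, spaced across the span with a 229 mm gap after the −x post and between neighbouring pickets, with 231 mm left before the +x post.


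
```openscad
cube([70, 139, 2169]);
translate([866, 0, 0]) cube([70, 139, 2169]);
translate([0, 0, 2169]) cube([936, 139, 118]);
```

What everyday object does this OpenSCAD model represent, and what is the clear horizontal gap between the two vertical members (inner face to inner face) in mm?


A door frame. The clear opening width is 796 mm.

Two 2169 mm tall posts with a header on top — a door frame. The left jamb is 70 mm wide at x = 0; the right jamb starts at x = 866. The clear opening is 866 − 70 = 796 mm.


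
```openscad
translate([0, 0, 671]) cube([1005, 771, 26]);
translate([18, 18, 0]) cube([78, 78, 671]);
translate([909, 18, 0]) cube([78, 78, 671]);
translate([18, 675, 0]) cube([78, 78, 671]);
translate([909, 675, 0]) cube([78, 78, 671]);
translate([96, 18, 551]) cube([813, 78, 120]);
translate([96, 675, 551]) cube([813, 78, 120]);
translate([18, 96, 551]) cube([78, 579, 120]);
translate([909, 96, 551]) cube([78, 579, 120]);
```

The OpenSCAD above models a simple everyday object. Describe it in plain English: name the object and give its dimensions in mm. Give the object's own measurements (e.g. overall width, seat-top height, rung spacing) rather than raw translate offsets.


A table: top 1005 mm (x) × 771 mm (y), 26 mm thick, upper face at z = 697 mm, on four 78×78 mm square legs, each inset 18 mm from the nearest pair of top edges from z = 0 to the bottom of the top. Four apron rails, 78 mm thick and 120 mm tall, run between adjacent legs with their top edges flush with the underside of the top and their outer faces flush with the legs' outer faces.


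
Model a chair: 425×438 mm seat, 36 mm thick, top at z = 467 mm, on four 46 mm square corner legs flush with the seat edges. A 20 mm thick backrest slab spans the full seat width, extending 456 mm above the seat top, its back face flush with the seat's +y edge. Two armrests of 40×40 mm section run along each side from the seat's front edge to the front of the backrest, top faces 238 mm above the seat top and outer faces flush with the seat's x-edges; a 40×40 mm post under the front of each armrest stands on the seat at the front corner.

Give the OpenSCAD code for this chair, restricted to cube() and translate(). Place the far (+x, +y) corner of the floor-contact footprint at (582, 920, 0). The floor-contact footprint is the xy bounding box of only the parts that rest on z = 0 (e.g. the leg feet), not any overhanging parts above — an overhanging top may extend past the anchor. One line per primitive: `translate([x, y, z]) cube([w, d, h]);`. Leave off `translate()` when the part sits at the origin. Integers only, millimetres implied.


// leg_h = 467 - 36 = 431
// arm post h = 238 - 40 = 198
translate([157, 482, 431]) cube([425, 438, 36]);
translate([157, 482, 0]) cube([46, 46, 431]);
translate([536, 482, 0]) cube([46, 46, 431]);
translate([157, 874, 0]) cube([46, 46, 431]);
translate([536, 874, 0]) cube([46, 46, 431]);
translate([157, 900, 467]) cube([425, 20, 456]);
translate([157, 482, 665]) cube([40, 418, 40]);
translate([542, 482, 665]) cube([40, 418, 40]);
translate([157, 482, 467]) cube([40, 40, 198]);
translate([542, 482, 467]) cube([40, 40, 198]);


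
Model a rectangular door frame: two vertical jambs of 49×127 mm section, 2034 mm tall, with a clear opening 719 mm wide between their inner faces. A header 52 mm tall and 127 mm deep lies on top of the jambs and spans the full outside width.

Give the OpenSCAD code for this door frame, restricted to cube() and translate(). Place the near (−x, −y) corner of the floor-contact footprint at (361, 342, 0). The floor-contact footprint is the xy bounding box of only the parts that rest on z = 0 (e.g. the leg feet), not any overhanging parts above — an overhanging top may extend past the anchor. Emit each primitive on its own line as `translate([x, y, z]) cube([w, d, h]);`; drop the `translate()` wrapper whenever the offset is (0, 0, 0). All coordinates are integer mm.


translate([361, 342, 0]) cube([49, 127, 2034]);
translate([1129, 342, 0]) cube([49, 127, 2034]);
translate([361, 342, 2034]) cube([817, 127, 52]);


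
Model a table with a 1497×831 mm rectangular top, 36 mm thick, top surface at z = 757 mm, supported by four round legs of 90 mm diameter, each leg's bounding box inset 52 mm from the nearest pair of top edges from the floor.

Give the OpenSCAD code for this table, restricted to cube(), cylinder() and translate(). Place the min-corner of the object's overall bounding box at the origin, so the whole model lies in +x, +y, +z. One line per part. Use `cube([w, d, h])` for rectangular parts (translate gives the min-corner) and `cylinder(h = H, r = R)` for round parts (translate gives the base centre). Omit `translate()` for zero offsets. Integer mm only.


// leg_h = 757 - 36 = 721
translate([0, 0, 721]) cube([1497, 831, 36]);
translate([97, 97, 0]) cylinder(h = 721, r = 45);
translate([1400, 97, 0]) cylinder(h = 721, r = 45);
translate([97, 734, 0]) cylinder(h = 721, r = 45);
translate([1400, 734, 0]) cylinder(h = 721, r = 45);


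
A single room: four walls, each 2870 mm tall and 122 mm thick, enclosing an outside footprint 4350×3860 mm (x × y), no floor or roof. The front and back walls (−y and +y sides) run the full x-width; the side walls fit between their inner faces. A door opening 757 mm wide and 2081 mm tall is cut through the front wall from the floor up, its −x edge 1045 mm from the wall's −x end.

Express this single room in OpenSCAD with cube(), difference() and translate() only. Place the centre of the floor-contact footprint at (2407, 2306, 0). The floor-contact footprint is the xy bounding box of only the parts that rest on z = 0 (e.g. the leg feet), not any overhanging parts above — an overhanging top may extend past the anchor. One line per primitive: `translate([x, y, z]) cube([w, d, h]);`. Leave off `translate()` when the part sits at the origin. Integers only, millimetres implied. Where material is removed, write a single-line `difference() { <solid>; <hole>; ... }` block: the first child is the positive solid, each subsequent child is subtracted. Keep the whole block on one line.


difference() { translate([232, 376, 0]) cube([4350, 122, 2870]); translate([1277, 376, 0]) cube([757, 122, 2081]); }
translate([232, 4114, 0]) cube([4350, 122, 2870]);
translate([232, 498, 0]) cube([122, 3616, 2870]);
translate([4460, 498, 0]) cube([122, 3616, 2870]);


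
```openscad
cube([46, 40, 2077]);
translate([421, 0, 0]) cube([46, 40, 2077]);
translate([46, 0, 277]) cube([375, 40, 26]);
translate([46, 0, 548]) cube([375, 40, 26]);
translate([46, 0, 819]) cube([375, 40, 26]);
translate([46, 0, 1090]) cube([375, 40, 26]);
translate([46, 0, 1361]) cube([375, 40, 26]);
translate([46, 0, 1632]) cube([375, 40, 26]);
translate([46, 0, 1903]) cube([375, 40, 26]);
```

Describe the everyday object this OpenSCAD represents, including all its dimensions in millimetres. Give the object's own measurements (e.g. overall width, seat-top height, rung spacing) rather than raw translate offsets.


A straight ladder. Two 46×40 mm vertical rails, 2077 mm tall, stand 467 mm apart (outside-to-outside) with their front faces coplanar on the −y side. 7 rungs, each 40 mm deep and 26 mm tall, span between the inner faces of the rails, front faces flush with the rails. The lowest rung's underside is at z = 277 mm and rungs are spaced 271 mm apart (underside to underside).


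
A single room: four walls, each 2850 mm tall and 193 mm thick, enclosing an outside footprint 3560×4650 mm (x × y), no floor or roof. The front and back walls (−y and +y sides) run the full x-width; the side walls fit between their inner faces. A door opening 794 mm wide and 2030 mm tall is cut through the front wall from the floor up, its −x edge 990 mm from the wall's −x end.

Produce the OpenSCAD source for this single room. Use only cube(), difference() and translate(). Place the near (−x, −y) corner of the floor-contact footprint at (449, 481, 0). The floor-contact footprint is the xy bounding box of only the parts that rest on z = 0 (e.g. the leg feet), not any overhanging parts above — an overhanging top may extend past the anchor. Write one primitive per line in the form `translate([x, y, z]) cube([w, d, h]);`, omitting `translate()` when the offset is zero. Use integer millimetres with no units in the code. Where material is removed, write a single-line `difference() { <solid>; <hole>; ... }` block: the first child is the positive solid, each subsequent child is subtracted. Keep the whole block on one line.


difference() { translate([449, 481, 0]) cube([3560, 193, 2850]); translate([1439, 481, 0]) cube([794, 193, 2030]); }
translate([449, 4938, 0]) cube([3560, 193, 2850]);
translate([449, 674, 0]) cube([193, 4264, 2850]);
translate([3816, 674, 0]) cube([193, 4264, 2850]);


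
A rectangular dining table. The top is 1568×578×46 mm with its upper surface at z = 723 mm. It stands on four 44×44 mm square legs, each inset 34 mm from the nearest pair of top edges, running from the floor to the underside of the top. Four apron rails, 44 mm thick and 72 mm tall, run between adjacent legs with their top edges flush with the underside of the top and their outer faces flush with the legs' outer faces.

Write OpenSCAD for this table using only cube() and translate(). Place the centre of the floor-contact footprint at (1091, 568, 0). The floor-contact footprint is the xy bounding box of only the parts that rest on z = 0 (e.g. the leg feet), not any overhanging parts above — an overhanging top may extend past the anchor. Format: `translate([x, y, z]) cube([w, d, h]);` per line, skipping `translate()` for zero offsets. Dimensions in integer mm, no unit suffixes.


translate([307, 279, 677]) cube([1568, 578, 46]);
translate([341, 313, 0]) cube([44, 44, 677]);
translate([1797, 313, 0]) cube([44, 44, 677]);
translate([341, 779, 0]) cube([44, 44, 677]);
translate([1797, 779, 0]) cube([44, 44, 677]);
translate([385, 313, 605]) cube([1412, 44, 72]);
translate([385, 779, 605]) cube([1412, 44, 72]);
translate([341, 357, 605]) cube([44, 422, 72]);
translate([1797, 357, 605]) cube([44, 422, 72]);


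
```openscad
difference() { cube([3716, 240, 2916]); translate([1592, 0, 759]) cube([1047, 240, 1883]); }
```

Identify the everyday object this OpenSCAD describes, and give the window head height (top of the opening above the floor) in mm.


A wall with a window opening. The window head height is 2642 mm.

A wall with a rectangular opening subtracted — a window. Sill at z = 759, opening 1883 mm tall, so the head is at 759 + 1883 = 2642 mm.


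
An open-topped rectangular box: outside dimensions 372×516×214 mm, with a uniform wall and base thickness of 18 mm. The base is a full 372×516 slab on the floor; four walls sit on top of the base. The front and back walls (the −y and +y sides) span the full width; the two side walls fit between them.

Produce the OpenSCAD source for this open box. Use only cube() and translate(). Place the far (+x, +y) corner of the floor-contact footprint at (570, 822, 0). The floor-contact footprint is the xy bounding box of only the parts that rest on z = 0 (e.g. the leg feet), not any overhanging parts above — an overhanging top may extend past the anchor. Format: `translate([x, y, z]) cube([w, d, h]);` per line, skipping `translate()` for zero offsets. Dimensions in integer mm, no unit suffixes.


translate([198, 306, 0]) cube([372, 516, 18]);
translate([198, 306, 18]) cube([372, 18, 196]);
translate([198, 804, 18]) cube([372, 18, 196]);
translate([198, 324, 18]) cube([18, 480, 196]);
translate([552, 324, 18]) cube([18, 480, 196]);
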